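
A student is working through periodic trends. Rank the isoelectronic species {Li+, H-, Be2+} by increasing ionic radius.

Be2+, Li+, H-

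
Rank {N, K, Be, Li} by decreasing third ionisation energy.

Be > Li > N > K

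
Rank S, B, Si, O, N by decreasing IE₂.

O, N, B, S, Si

IE_2 is the cost of taking one more electron from the +1 cation: S⁺ still has 5 valence electrons; B⁺ still has 2 valence electrons; Si⁺ still has 3 valence electrons; O⁺ still has 5 valence electrons; N⁺ still has 4 valence electrons.
All are still removing valence electrons, so compare the +1 ions as you would atoms: IE_2 generally rises across a period (higher Z_eff) and falls down a group (larger shell), subject to the usual subshell exceptions.
Valence configurations: S⁺ [Ne]3s²3p³, B⁺ [He]2s², Si⁺ [Ne]3s²3p¹, O⁺ [He]2s²2p³, N⁺ [He]2s²2p².
Tabulated IE_2 (kJ/mol): S 2252, B 2427, Si 1577, O 3388, N 2856.
Hence IE_2: Si < S < B < N < O.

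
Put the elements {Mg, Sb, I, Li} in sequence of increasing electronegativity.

Li, Mg, Sb, I

Li is in period 2, group 1; Mg is in period 3, group 2; Sb is in period 5, group 15; I is in period 5, group 17.
Electronegativity increases across a period and decreases down a group, tracking effective nuclear charge and atomic size.
These span different periods and groups, so the two trends combine.
Mg > Li: the two effects oppose for this pair; the across-period effect wins (1.31 vs 0.98).
Sb > Mg: period and group pull opposite ways; the across-period shift dominates (2.05 vs 1.31).
I > Sb: both are in period 5; the period trend gives I the larger value.
Tabulated electronegativity (Pauling): Li 0.98, Mg 1.31, Sb 2.05, I 2.66.
So from lowest to highest: Li < Mg < Sb < I.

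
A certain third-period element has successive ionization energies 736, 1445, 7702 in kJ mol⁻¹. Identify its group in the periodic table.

Look for the largest jump between consecutive ionization energies: IE3/IE2 ≈ 5.3, far larger than any earlier ratio.
That jump marks the point where a core electron is being removed. So the atom has 2 valence electrons.
A main-group element with 2 valence electrons is in group 2.

Group 2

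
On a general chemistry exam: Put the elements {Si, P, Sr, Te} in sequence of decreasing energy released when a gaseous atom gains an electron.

Te > Si > P > Sr

Si is in period 3, group 14; P is in period 3, group 15; Sr is in period 5, group 2; Te is in period 5, group 16.
Atoms with high Z_eff and room in the valence shell (especially the halogens) have the most exothermic electron affinities.
Here both period and group differ, so the two effects have to be weighed against each other.
P > Sr: relative to Sr, both the across-period and down-group shifts push P's electron affinity up.
Si > P: this pair runs against the simple trend — see the exception note.
Te > Si: period and group pull opposite ways; the across-period shift dominates (190 vs 134 kJ/mol).
Note the exception: Si has a higher electron affinity than P, contrary to the simple trend — adding an electron to P's half-filled 3p³ is unfavourable, so Si (3p²) has the more exothermic EA.
Tabulated electron affinity (kJ/mol): Si 134, P 72, Sr 5, Te 190.
So from highest to lowest: Te > Si > P > Sr.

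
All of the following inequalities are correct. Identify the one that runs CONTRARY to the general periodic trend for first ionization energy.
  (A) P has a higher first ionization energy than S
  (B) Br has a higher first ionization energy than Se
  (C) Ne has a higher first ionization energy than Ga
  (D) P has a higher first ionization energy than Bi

(A)

The general trend: first ionization energy increases across a period and decreases down a group.
(A) P (period 3, group 15) vs S (period 3, group 16): the stated order contradicts the simple trend.
(B) Br (period 4, group 17) vs Se (period 4, group 16): the stated order agrees with the simple trend.
(C) Ne (period 2, group 18) vs Ga (period 4, group 13): the stated order agrees with the simple trend.
(D) P (period 3, group 15) vs Bi (period 6, group 15): the stated order agrees with the simple trend.
The exception is (A): S (3p⁴) ionizes more easily than half-filled P (3p³) because the paired 3p electron in S is pushed out by e⁻–e⁻ repulsion.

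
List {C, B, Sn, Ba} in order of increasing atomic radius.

C, B, Sn, Ba

Across a period the added protons contract the valence shell; down a group each new principal shell makes the atom larger.
Here both period and group differ, so the two effects have to be weighed against each other.
B > C: B lies to the left of C in period 2, so the across-period effect alone puts B larger.
Sn > B: period and group pull opposite ways; the down-group shift dominates (140 vs 85 pm).
Ba > Sn: relative to Sn, both the across-period and down-group shifts push Ba's atomic radius up.
For reference (pm): B 85, C 75, Sn 140, Ba 196.
So from smallest to largest: C < B < Sn < Ba.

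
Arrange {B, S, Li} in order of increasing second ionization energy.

S < B < Li

The second ionization energy removes an electron from the +1 ion. For each element: B⁺ still has 2 valence electrons; S⁺ still has 5 valence electrons; Li⁺ is the bare [He] core.
Pulling an electron out of a noble-gas core costs far more than removing a remaining valence electron, so Li sits at the high end of IE_2.
Valence configurations: B⁺ [He]2s², S⁺ [Ne]3s²3p³.
The numbers (kJ/mol): B 2427, S 2252, Li 7298.
Overall IE_2 order: S < B < Li.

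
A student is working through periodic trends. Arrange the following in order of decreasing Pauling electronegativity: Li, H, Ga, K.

Electronegativity increases across a period and decreases down a group, tracking effective nuclear charge and atomic size.
Here both period and group differ, so the two effects have to be weighed against each other.
Li > K: they share group 1; the group trend gives Li the larger value.
Ga > Li: the two effects oppose for this pair; the across-period effect wins (1.81 vs 0.98).
H > Ga: the two effects oppose for this pair; the down-group effect wins (2.20 vs 1.81).
For reference (Pauling): H 2.20, Li 0.98, K 0.82, Ga 1.81.
So from highest to lowest: H > Ga > Li > K.

H, Ga, Li, K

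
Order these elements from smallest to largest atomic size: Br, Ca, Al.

Al is in period 3, group 13; Ca is in period 4, group 2; Br is in period 4, group 17.
Radius decreases left→right (rising Z_eff, same n) and increases top→bottom (higher n).
Here both period and group differ, so the two effects have to be weighed against each other.
Al > Br: period and group pull opposite ways; the across-period shift dominates (126 vs 114 pm).
Ca > Al: both effects reinforce here, so Ca is clearly the larger of the two.
Approximate values (pm): Al 126, Ca 171, Br 114.
So from smallest to largest: Br < Al < Ca.

Br, Al, Ca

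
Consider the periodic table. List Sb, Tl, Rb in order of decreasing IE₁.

Sb > Tl > Rb

First ionization energy rises across a period (greater Z_eff holds electrons more tightly) and falls down a group (valence electrons are farther from the nucleus).
Here both period and group differ, so the two effects have to be weighed against each other.
Tl > Rb: period and group pull opposite ways; the across-period shift dominates (589 vs 403 kJ/mol).
Sb > Tl: both effects reinforce here, so Sb is clearly the higher of the two.
Approximate values (kJ/mol): Rb 403, Sb 831, Tl 589.
So from highest to lowest: Sb > Tl > Rb.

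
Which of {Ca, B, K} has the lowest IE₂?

The second ionization energy removes an electron from the +1 ion. For each element: Ca⁺ still has 1 valence electron; B⁺ still has 2 valence electrons; K⁺ is the bare [Ar] core.
Breaking into a closed-shell core is much more expensive than removing a leftover valence electron — K has the largest IE_2 here.
Valence configurations: Ca⁺ [Ar]4s¹, B⁺ [He]2s².
Approximate IE_2 values (kJ/mol): Ca 1145, B 2427, K 3052.
Hence IE_2: Ca < B < K.

Ca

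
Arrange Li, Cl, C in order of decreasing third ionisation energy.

The third ionization energy removes an electron from the +2 ion. For each element: Li²⁺ is already 1 electron into the core; Cl²⁺ still has 5 valence electrons; C²⁺ still has 2 valence electrons.
Pulling an electron out of a noble-gas core costs far more than removing a remaining valence electron, so Li sits at the high end of IE_3.
Valence configurations: Cl²⁺ [Ne]3s²3p³, C²⁺ [He]2s².
Tabulated IE_3 (kJ/mol): Li 11815, Cl 3822, C 4620.
Hence IE_3: Cl < C < Li.

Li, C, Cl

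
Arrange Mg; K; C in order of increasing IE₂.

Mg < C < K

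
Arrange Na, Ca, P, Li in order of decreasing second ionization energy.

The second ionization energy removes an electron from the +1 ion. For each element: Na⁺ is the bare [Ne] core; Ca⁺ still has 1 valence electron; P⁺ still has 4 valence electrons; Li⁺ is the bare [He] core.
Breaking into a closed-shell core is much more expensive than removing a leftover valence electron — Na and Li have the largest IE_2 here.
Valence configurations: Ca⁺ [Ar]4s¹, P⁺ [Ne]3s²3p².
The numbers (kJ/mol): Na 4562, Ca 1145, P 1907, Li 7298.
So the second ionization energies run Ca < P < Na < Li.

Li > Na > P > Ca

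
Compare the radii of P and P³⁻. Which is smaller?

Forming P³⁻ adds 3 electrons to P. More electron–electron repulsion in the same shell, with unchanged nuclear charge, lets the cloud expand.
An anion is larger than its parent atom: P³⁻ > P.

P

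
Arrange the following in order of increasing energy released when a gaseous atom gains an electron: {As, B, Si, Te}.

B, As, Si, Te

B is in period 2, group 13; Si is in period 3, group 14; As is in period 4, group 15; Te is in period 5, group 16.
Atoms with high Z_eff and room in the valence shell (especially the halogens) have the most exothermic electron affinities.
These sit on a diagonal, where the across-period and down-group effects partly cancel.
As > B: period and group pull opposite ways; the across-period shift dominates (78 vs 27 kJ/mol).
Si > As: period and group pull opposite ways; the down-group shift dominates (134 vs 78 kJ/mol).
Te > Si: period and group pull opposite ways; the across-period shift dominates (190 vs 134 kJ/mol).
For reference (kJ/mol): B 27, Si 134, As 78, Te 190.
So from lowest to highest: B < As < Si < Te.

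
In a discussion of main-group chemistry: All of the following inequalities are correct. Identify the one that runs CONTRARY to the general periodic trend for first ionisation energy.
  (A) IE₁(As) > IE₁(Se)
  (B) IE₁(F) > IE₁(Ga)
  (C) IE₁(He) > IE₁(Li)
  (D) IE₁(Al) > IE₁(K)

(A)

The general trend: first ionisation energy increases across a period and decreases down a group.
(A) As (period 4, group 15) vs Se (period 4, group 16): the stated order contradicts the simple trend.
(B) F (period 2, group 17) vs Ga (period 4, group 13): the stated order agrees with the simple trend.
(C) He (period 1, group 18) vs Li (period 2, group 1): the stated order agrees with the simple trend.
(D) Al (period 3, group 13) vs K (period 4, group 1): the stated order agrees with the simple trend.
The exception is (A): Se (4p⁴) ionizes more easily than half-filled As (4p³).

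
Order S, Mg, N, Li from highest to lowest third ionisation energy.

Li, Mg, N, S

The third ionization energy removes an electron from the +2 ion. For each element: S²⁺ still has 4 valence electrons; Mg²⁺ is the bare [Ne] core; N²⁺ still has 3 valence electrons; Li²⁺ is already 1 electron into the core.
Breaking into a closed-shell core is much more expensive than removing a leftover valence electron — Mg and Li have the largest IE_3 here.
Valence configurations: S²⁺ [Ne]3s²3p², N²⁺ [He]2s²2p¹.
The numbers (kJ/mol): S 3357, Mg 7733, N 4578, Li 11815.
Hence IE_3: S < N < Mg < Li.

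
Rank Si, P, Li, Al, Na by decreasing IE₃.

The third ionization energy removes an electron from the +2 ion. For each element: Si²⁺ still has 2 valence electrons; P²⁺ still has 3 valence electrons; Li²⁺ is already 1 electron into the core; Al²⁺ still has 1 valence electron; Na²⁺ is already 1 electron into the core.
Core electrons are held far more tightly than valence electrons, so Na and Li top the IE_3 order.
Valence configurations: Si²⁺ [Ne]3s², P²⁺ [Ne]3s²3p¹, Al²⁺ [Ne]3s¹.
P²⁺ loses a lone 3p electron whereas Si²⁺ must break into a filled 3s² pair, so IE_3(Si) > IE_3(P) even though P has the higher nuclear charge.
Approximate IE_3 values (kJ/mol): Si 3232, P 2914, Li 11815, Al 2745, Na 6910.
Overall IE_3 order: Al < P < Si < Na < Li.

Li > Na > Si > P > Al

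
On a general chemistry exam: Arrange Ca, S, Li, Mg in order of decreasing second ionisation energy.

Li > S > Mg > Ca

IE_2 is the cost of taking one more electron from the +1 cation: Ca⁺ still has 1 valence electron; S⁺ still has 5 valence electrons; Li⁺ is the bare [He] core; Mg⁺ still has 1 valence electron.
Core electrons are held far more tightly than valence electrons, so Li tops the IE_2 order.
Valence configurations: Ca⁺ [Ar]4s¹, S⁺ [Ne]3s²3p³, Mg⁺ [Ne]3s¹.
Approximate IE_2 values (kJ/mol): Ca 1145, S 2252, Li 7298, Mg 1451.
Overall IE_2 order: Ca < Mg < S < Li.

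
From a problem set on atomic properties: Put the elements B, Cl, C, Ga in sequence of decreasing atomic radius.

Ga > Cl > B > C

B is in period 2, group 13; C is in period 2, group 14; Cl is in period 3, group 17; Ga is in period 4, group 13.
Radius decreases left→right (rising Z_eff, same n) and increases top→bottom (higher n).
These span different periods and groups, so the two trends combine.
B > C: B lies to the left of C in period 2, so the across-period effect alone puts B larger.
Cl > B: period and group pull opposite ways; the down-group shift dominates (99 vs 85 pm).
Ga > Cl: relative to Cl, both the across-period and down-group shifts push Ga's atomic radius up.
For reference (pm): B 85, C 75, Cl 99, Ga 124.
So from largest to smallest: Ga > Cl > B > C.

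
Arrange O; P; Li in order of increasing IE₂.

P < O < Li

After 1 electron has been removed, what remains? O⁺ still has 5 valence electrons; P⁺ still has 4 valence electrons; Li⁺ is the bare [He] core.
Pulling an electron out of a noble-gas core costs far more than removing a remaining valence electron, so Li sits at the high end of IE_2.
Valence configurations: O⁺ [He]2s²2p³, P⁺ [Ne]3s²3p².
The numbers (kJ/mol): O 3388, P 1907, Li 7298.
Overall IE_2 order: P < O < Li.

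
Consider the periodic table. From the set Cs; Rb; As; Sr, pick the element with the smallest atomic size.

As is in period 4, group 15; Rb is in period 5, group 1; Sr is in period 5, group 2; Cs is in period 6, group 1.
Atomic radius shrinks across a period as nuclear charge pulls the same shell inward, and grows down a group as new shells are added.
These span different periods and groups, so the two trends combine.
Sr > As: both effects reinforce here, so Sr is clearly the larger of the two.
Rb > Sr: both are in period 5; the period trend gives Rb the larger value.
Cs > Rb: Cs sits below Rb in group 1, so the down-group effect alone puts Cs larger.
For reference (pm): As 121, Rb 210, Sr 185, Cs 232.
The smallest atomic size among these belongs to As.

As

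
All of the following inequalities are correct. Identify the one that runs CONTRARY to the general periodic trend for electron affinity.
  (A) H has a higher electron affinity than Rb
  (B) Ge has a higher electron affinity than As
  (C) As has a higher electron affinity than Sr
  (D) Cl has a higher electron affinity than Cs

The general trend: electron affinity increases across a period and decreases down a group.
(A) H (period 1, group 1) vs Rb (period 5, group 1): the stated order agrees with the simple trend.
(B) Ge (period 4, group 14) vs As (period 4, group 15): the stated order contradicts the simple trend.
(C) As (period 4, group 15) vs Sr (period 5, group 2): the stated order agrees with the simple trend.
(D) Cl (period 3, group 17) vs Cs (period 6, group 1): the stated order agrees with the simple trend.
The exception is (B): adding an electron to As's half-filled 4p³ is unfavourable, so Ge (4p²) has the more exothermic EA.

(B)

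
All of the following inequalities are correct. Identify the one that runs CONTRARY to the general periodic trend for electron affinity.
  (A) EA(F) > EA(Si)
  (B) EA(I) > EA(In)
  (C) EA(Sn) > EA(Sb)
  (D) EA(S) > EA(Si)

The general trend: electron affinity increases across a period and decreases down a group.
(A) F (period 2, group 17) vs Si (period 3, group 14): the stated order agrees with the simple trend.
(B) I (period 5, group 17) vs In (period 5, group 13): the stated order agrees with the simple trend.
(C) Sn (period 5, group 14) vs Sb (period 5, group 15): the stated order contradicts the simple trend.
(D) S (period 3, group 16) vs Si (period 3, group 14): the stated order agrees with the simple trend.
The exception is (C): adding an electron to Sb's half-filled 5p³ is unfavourable, so Sn has the more exothermic EA.

(C)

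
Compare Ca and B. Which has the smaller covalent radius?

B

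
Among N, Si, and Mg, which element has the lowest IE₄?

Si

After 3 electrons have been removed, what remains? N³⁺ still has 2 valence electrons; Si³⁺ still has 1 valence electron; Mg³⁺ is already 1 electron into the core.
Core electrons are held far more tightly than valence electrons, so Mg tops the IE_4 order.
Valence configurations: N³⁺ [He]2s², Si³⁺ [Ne]3s¹.
Tabulated IE_4 (kJ/mol): N 7475, Si 4356, Mg 10543.
Putting it together, IE_4: Si < N < Mg.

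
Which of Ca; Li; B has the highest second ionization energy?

Li

IE_2 is the cost of taking one more electron from the +1 cation: Ca⁺ still has 1 valence electron; Li⁺ is the bare [He] core; B⁺ still has 2 valence electrons.
Core electrons are held far more tightly than valence electrons, so Li tops the IE_2 order.
Valence configurations: Ca⁺ [Ar]4s¹, B⁺ [He]2s².
Tabulated IE_2 (kJ/mol): Ca 1145, Li 7298, B 2427.
Putting it together, IE_2: Ca < B < Li.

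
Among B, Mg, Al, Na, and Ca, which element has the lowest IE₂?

Ca

IE_2 is the cost of taking one more electron from the +1 cation: B⁺ still has 2 valence electrons; Mg⁺ still has 1 valence electron; Al⁺ still has 2 valence electrons; Na⁺ is the bare [Ne] core; Ca⁺ still has 1 valence electron.
Pulling an electron out of a noble-gas core costs far more than removing a remaining valence electron, so Na sits at the high end of IE_2.
Valence configurations: B⁺ [He]2s², Mg⁺ [Ne]3s¹, Al⁺ [Ne]3s², Ca⁺ [Ar]4s¹.
The numbers (kJ/mol): B 2427, Mg 1451, Al 1817, Na 4562, Ca 1145.
Overall IE_2 order: Ca < Mg < Al < B < Na.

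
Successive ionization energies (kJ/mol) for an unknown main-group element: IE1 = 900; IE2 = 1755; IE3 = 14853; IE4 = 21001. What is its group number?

Group 2

Look for the largest jump between consecutive ionization energies: IE3/IE2 ≈ 8.5, far larger than any earlier ratio.
That jump marks the point where a core electron is being removed. So the atom has 2 valence electrons.
A main-group element with 2 valence electrons is in group 2.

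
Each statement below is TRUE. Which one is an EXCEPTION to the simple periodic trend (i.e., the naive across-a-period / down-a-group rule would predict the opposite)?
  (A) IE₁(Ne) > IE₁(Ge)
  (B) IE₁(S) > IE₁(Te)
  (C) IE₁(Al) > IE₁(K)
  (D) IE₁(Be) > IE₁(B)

The general trend: first ionization energy increases across a period and decreases down a group.
(A) Ne (period 2, group 18) vs Ge (period 4, group 14): the stated order agrees with the simple trend.
(B) S (period 3, group 16) vs Te (period 5, group 16): the stated order agrees with the simple trend.
(C) Al (period 3, group 13) vs K (period 4, group 1): the stated order agrees with the simple trend.
(D) Be (period 2, group 2) vs B (period 2, group 13): the stated order contradicts the simple trend.
The exception is (D): removing B's lone 2p electron is easier than breaking Be's filled 2s².

(D)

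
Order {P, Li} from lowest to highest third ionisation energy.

IE_3 is the cost of taking one more electron from the +2 cation: P²⁺ still has 3 valence electrons; Li²⁺ is already 1 electron into the core.
Core electrons are held far more tightly than valence electrons, so Li tops the IE_3 order.
The numbers (kJ/mol): P 2914, Li 11815.
So the third ionization energies run P < Li.

P < Li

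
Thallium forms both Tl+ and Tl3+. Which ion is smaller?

Both ions have Z = 81 protons, but Tl3+ has lost more electrons, so its remaining electrons feel a larger effective nuclear charge per electron and are pulled in more tightly.
Higher positive charge → smaller ion, so Tl+ > Tl3+.

Tl3+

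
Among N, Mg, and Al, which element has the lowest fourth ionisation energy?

The fourth ionization energy removes an electron from the +3 ion. For each element: N³⁺ still has 2 valence electrons; Mg³⁺ is already 1 electron into the core; Al³⁺ is the bare [Ne] core.
Breaking into a closed-shell core is much more expensive than removing a leftover valence electron — Mg and Al have the largest IE_4 here.
The numbers (kJ/mol): N 7475, Mg 10543, Al 11577.
Putting it together, IE_4: N < Mg < Al.

N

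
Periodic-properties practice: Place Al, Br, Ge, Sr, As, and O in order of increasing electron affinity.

O is in period 2, group 16; Al is in period 3, group 13; Ge is in period 4, group 14; As is in period 4, group 15; Br is in period 4, group 17; Sr is in period 5, group 2.
Electron affinity generally becomes more exothermic across a period toward the halogens and less exothermic down a group.
These span different periods and groups, so the two trends combine.
Al > Sr: relative to Sr, both the across-period and down-group shifts push Al's electron affinity up.
As > Al: period and group pull opposite ways; the across-period shift dominates (78 vs 42 kJ/mol).
Ge > As: this pair runs against the simple trend — see the exception note.
O > Ge: both effects reinforce here, so O is clearly the higher of the two.
Br > O: period and group pull opposite ways; the across-period shift dominates (325 vs 141 kJ/mol).
Note the exception: Ge has a higher electron affinity than As, contrary to the simple trend — adding an electron to As's half-filled 4p³ is unfavourable, so Ge (4p²) has the more exothermic EA.
Tabulated electron affinity (kJ/mol): O 141, Al 42, Ge 119, As 78, Br 325, Sr 5.
So from lowest to highest: Sr < Al < As < Ge < O < Br.

Sr, Al, As, Ge, O, Br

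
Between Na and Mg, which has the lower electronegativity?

Na

Na is in period 3, group 1; Mg is in period 3, group 2.
Atoms toward the upper right of the periodic table pull bonding electrons most strongly.
All lie in period 3, so electronegativity increases left to right.
So Na has the lower electronegativity (Na < Mg).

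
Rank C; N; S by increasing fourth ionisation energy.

S, C, N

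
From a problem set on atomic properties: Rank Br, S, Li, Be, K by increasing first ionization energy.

K, Li, Be, S, Br

Li is in period 2, group 1; Be is in period 2, group 2; S is in period 3, group 16; K is in period 4, group 1; Br is in period 4, group 17.
Removing the outermost electron gets harder across a period and easier down a group.
These span different periods and groups, so the two trends combine.
Li > K: Li sits above K in group 1, so the down-group effect alone puts Li higher.
Be > Li: Be lies to the right of Li in period 2, so the across-period effect alone puts Be higher.
S > Be: the two effects oppose for this pair; the across-period effect wins (1000 vs 900 kJ/mol).
Br > S: period and group pull opposite ways; the across-period shift dominates (1140 vs 1000 kJ/mol).
Tabulated first ionization energy (kJ/mol): Li 520, Be 900, S 1000, K 419, Br 1140.
So from lowest to highest: K < Li < Be < S < Br.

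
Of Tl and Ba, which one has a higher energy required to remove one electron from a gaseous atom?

Tl

Removing the outermost electron gets harder across a period and easier down a group.
All lie in period 6, so first ionization energy increases left to right.
So Tl has the higher energy required to remove one electron from a gaseous atom (Tl > Ba).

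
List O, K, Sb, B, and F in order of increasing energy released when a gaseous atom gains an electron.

B is in period 2, group 13; O is in period 2, group 16; F is in period 2, group 17; K is in period 4, group 1; Sb is in period 5, group 15.
Electron affinity generally becomes more exothermic across a period toward the halogens and less exothermic down a group.
These span different periods and groups, so the two trends combine.
K > B: this pair runs against the simple trend — see the exception note.
Sb > K: the two effects oppose for this pair; the across-period effect wins (103 vs 48 kJ/mol).
O > Sb: both effects reinforce here, so O is clearly the higher of the two.
F > O: F lies to the right of O in period 2, so the across-period effect alone puts F higher.
Note the exception: K has a higher electron affinity than B, contrary to the simple trend — B's ns²np¹ configuration gives only a small electron affinity — the sparsely filled np subshell binds an added electron weakly.
Approximate values (kJ/mol): B 27, O 141, F 328, K 48, Sb 103.
So from lowest to highest: B < K < Sb < O < F.

B, K, Sb, O, F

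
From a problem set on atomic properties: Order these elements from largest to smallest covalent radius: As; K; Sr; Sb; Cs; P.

Moving right in a period, electrons are added to the same shell under a stronger nuclear pull, so atoms get smaller; moving down, a new shell is opened and atoms get larger.
Here both period and group differ, so the two effects have to be weighed against each other.
As > P: they share group 15; the group trend gives As the larger value.
Sb > As: they share group 15; the group trend gives Sb the larger value.
Sr > Sb: both are in period 5; the period trend gives Sr the larger value.
K > Sr: the two effects oppose for this pair; the across-period effect wins (196 vs 185 pm).
Cs > K: they share group 1; the group trend gives Cs the larger value.
For reference (pm): P 111, K 196, As 121, Sr 185, Sb 140, Cs 232.
So from largest to smallest: Cs > K > Sr > Sb > As > P.

Cs > K > Sr > Sb > As > P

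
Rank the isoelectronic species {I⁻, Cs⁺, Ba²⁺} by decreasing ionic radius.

I⁻ > Cs⁺ > Ba²⁺

All of these have 54 electrons, so size is governed by nuclear charge alone: the more protons, the stronger the pull on the same electron cloud, and the smaller the ion.
Nuclear charges: Ba²⁺ (Z=56), Cs⁺ (Z=55), I⁻ (Z=53).
Largest to smallest: I⁻ > Cs⁺ > Ba²⁺.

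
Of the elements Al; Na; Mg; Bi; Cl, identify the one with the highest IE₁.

Cl

Na is in period 3, group 1; Mg is in period 3, group 2; Al is in period 3, group 13; Cl is in period 3, group 17; Bi is in period 6, group 15.
First ionization energy rises across a period (greater Z_eff holds electrons more tightly) and falls down a group (valence electrons are farther from the nucleus).
Neither a single period nor a single group — weigh both effects.
Al > Na: Al lies to the right of Na in period 3, so the across-period effect alone puts Al higher.
Bi > Al: period and group pull opposite ways; the across-period shift dominates (703 vs 578 kJ/mol).
Mg > Bi: the two effects oppose for this pair; the down-group effect wins (738 vs 703 kJ/mol).
Cl > Mg: both are in period 3; the period trend gives Cl the larger value.
Note the exception: Mg has a higher first ionization energy than Al, contrary to the simple trend — Al's single 3p electron is easier to remove than one from Mg's filled 3s².
Tabulated first ionization energy (kJ/mol): Na 496, Mg 738, Al 578, Cl 1251, Bi 703.
The highest IE₁ among these belongs to Cl.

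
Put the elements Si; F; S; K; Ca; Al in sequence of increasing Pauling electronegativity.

K < Ca < Al < Si < S < F

Electronegativity increases across a period and decreases down a group, tracking effective nuclear charge and atomic size.
Here both period and group differ, so the two effects have to be weighed against each other.
Ca > K: Ca lies to the right of K in period 4, so the across-period effect alone puts Ca higher.
Al > Ca: relative to Ca, both the across-period and down-group shifts push Al's electronegativity up.
Si > Al: Si lies to the right of Al in period 3, so the across-period effect alone puts Si higher.
S > Si: both are in period 3; the period trend gives S the larger value.
F > S: both effects reinforce here, so F is clearly the higher of the two.
Approximate values (Pauling): F 3.98, Al 1.61, Si 1.90, S 2.58, K 0.82, Ca 1.00.
So from lowest to highest: K < Ca < Al < Si < S < F.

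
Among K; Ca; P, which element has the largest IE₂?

Consider each +1 ion: K⁺ is the bare [Ar] core; Ca⁺ still has 1 valence electron; P⁺ still has 4 valence electrons.
Core electrons are held far more tightly than valence electrons, so K tops the IE_2 order.
Valence configurations: Ca⁺ [Ar]4s¹, P⁺ [Ne]3s²3p².
The numbers (kJ/mol): K 3052, Ca 1145, P 1907.
Overall IE_2 order: Ca < P < K.

K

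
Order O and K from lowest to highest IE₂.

K < O

Consider each +1 ion: O⁺ still has 5 valence electrons; K⁺ is the bare [Ar] core.
Usually core removal costs more than valence removal, but here the competition is close: a tightly held n=2 valence electron can cost more to remove than an n=3 core electron, so the actual values have to decide it.
Approximate IE_2 values (kJ/mol): O 3388, K 3052.
Putting it together, IE_2: K < O.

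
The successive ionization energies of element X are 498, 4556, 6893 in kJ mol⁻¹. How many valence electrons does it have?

1

Look for the largest jump between consecutive ionization energies: IE2/IE1 ≈ 9.1, far larger than any earlier ratio.
That jump marks the point where a core electron is being removed. So the atom has 1 valence electron.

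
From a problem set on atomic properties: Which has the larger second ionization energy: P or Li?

After 1 electron has been removed, what remains? P⁺ still has 4 valence electrons; Li⁺ is the bare [He] core.
Breaking into a closed-shell core is much more expensive than removing a leftover valence electron — Li has the largest IE_2 here.
Approximate IE_2 values (kJ/mol): P 1907, Li 7298.
Hence IE_2: P < Li.

Li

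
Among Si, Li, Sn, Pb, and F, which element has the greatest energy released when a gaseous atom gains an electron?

F

Li is in period 2, group 1; F is in period 2, group 17; Si is in period 3, group 14; Sn is in period 5, group 14; Pb is in period 6, group 14.
EA tends to increase across a period and decrease down a group, though the pattern is less regular than for IE or radius.
Here both period and group differ, so the two effects have to be weighed against each other.
Li > Pb: the two effects oppose for this pair; the down-group effect wins (60 vs 35 kJ/mol).
Sn > Li: the two effects oppose for this pair; the across-period effect wins (107 vs 60 kJ/mol).
Si > Sn: they share group 14; the group trend gives Si the larger value.
F > Si: relative to Si, both the across-period and down-group shifts push F's electron affinity up.
For reference (kJ/mol): Li 60, F 328, Si 134, Sn 107, Pb 35.
The greatest energy released when a gaseous atom gains an electron among these belongs to F.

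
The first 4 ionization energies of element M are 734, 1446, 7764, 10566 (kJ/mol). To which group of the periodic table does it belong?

Look for the largest jump between consecutive ionization energies: IE3/IE2 ≈ 5.4, far larger than any earlier ratio.
That jump marks the point where a core electron is being removed. So the atom has 2 valence electrons.
A main-group element with 2 valence electrons is in group 2.

Group 2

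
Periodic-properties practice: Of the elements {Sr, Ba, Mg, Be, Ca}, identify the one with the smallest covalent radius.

Be is in period 2, group 2; Mg is in period 3, group 2; Ca is in period 4, group 2; Sr is in period 5, group 2; Ba is in period 6, group 2.
Radius decreases left→right (rising Z_eff, same n) and increases top→bottom (higher n).
All are in group 2, so atomic radius increases down the group.
The smallest covalent radius among these belongs to Be.

Be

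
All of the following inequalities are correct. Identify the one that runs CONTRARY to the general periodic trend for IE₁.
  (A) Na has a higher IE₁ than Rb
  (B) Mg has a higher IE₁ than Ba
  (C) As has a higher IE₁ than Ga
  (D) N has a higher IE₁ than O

(D)

The general trend: IE₁ increases across a period and decreases down a group.
(A) Na (period 3, group 1) vs Rb (period 5, group 1): the stated order agrees with the simple trend.
(B) Mg (period 3, group 2) vs Ba (period 6, group 2): the stated order agrees with the simple trend.
(C) As (period 4, group 15) vs Ga (period 4, group 13): the stated order agrees with the simple trend.
(D) N (period 2, group 15) vs O (period 2, group 16): the stated order contradicts the simple trend.
The exception is (D): pairing an electron in O's 2p⁴ costs repulsion energy, so O ionizes more easily than half-filled N (2p³).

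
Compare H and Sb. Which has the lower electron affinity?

H is in period 1, group 1; Sb is in period 5, group 15.
EA tends to increase across a period and decrease down a group, though the pattern is less regular than for IE or radius.
Neither a single period nor a single group — weigh both effects.
Sb > H: the two effects oppose for this pair; the across-period effect wins (103 vs 73 kJ/mol).
For reference (kJ/mol): H 73, Sb 103.
So H has the lower electron affinity (H < Sb).

H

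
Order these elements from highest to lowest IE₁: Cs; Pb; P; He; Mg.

He, P, Mg, Pb, Cs

He is in period 1, group 18; Mg is in period 3, group 2; P is in period 3, group 15; Cs is in period 6, group 1; Pb is in period 6, group 14.
Across a period the outer electron is held more tightly (higher IE₁); down a group it sits in a higher shell, more shielded, and comes off more easily.
These span different periods and groups, so the two trends combine.
Pb > Cs: Pb lies to the right of Cs in period 6, so the across-period effect alone puts Pb higher.
Mg > Pb: period and group pull opposite ways; the down-group shift dominates (738 vs 716 kJ/mol).
P > Mg: P lies to the right of Mg in period 3, so the across-period effect alone puts P higher.
He > P: both effects reinforce here, so He is clearly the higher of the two.
For reference (kJ/mol): He 2372, Mg 738, P 1012, Cs 376, Pb 716.
So from highest to lowest: He > P > Mg > Pb > Cs.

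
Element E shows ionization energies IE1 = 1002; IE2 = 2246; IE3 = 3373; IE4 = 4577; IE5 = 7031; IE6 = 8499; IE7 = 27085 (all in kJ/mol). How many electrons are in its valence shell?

Look for the largest jump between consecutive ionization energies: IE7/IE6 ≈ 3.2, far larger than any earlier ratio.
That jump marks the point where a core electron is being removed. So the atom has 6 valence electrons.

6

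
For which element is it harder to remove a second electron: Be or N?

Consider each +1 ion: Be⁺ still has 1 valence electron; N⁺ still has 4 valence electrons.
All are still removing valence electrons, so compare the +1 ions as you would atoms: IE_2 generally rises across a period (higher Z_eff) and falls down a group (larger shell), subject to the usual subshell exceptions.
Valence configurations: Be⁺ [He]2s¹, N⁺ [He]2s²2p².
Approximate IE_2 values (kJ/mol): Be 1757, N 2856.
Hence IE_2: Be < N.

N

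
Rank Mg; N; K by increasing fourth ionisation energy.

K < N < Mg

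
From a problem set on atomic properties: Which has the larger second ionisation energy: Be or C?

IE_2 is the cost of taking one more electron from the +1 cation: Be⁺ still has 1 valence electron; C⁺ still has 3 valence electrons.
All are still removing valence electrons, so compare the +1 ions as you would atoms: IE_2 generally rises across a period (higher Z_eff) and falls down a group (larger shell), subject to the usual subshell exceptions.
Valence configurations: Be⁺ [He]2s¹, C⁺ [He]2s²2p¹.
Tabulated IE_2 (kJ/mol): Be 1757, C 2353.
Hence IE_2: Be < C.

C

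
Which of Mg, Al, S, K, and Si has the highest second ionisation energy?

K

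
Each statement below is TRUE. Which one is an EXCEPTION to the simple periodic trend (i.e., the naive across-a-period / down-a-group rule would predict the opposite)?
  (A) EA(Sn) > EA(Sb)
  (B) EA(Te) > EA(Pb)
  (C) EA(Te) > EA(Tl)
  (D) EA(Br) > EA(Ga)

(A)

The general trend: electron affinity increases across a period and decreases down a group.
(A) Sn (period 5, group 14) vs Sb (period 5, group 15): the stated order contradicts the simple trend.
(B) Te (period 5, group 16) vs Pb (period 6, group 14): the stated order agrees with the simple trend.
(C) Te (period 5, group 16) vs Tl (period 6, group 13): the stated order agrees with the simple trend.
(D) Br (period 4, group 17) vs Ga (period 4, group 13): the stated order agrees with the simple trend.
The exception is (A): adding an electron to Sb's half-filled 5p³ is unfavourable, so Sn has the more exothermic EA.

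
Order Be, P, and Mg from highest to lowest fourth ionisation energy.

Be > Mg > P

IE_4 is the cost of taking one more electron from the +3 cation: Be³⁺ is already 1 electron into the core; P³⁺ still has 2 valence electrons; Mg³⁺ is already 1 electron into the core.
Breaking into a closed-shell core is much more expensive than removing a leftover valence electron — Mg and Be have the largest IE_4 here.
Tabulated IE_4 (kJ/mol): Be 21007, P 4964, Mg 10543.
Putting it together, IE_4: P < Mg < Be.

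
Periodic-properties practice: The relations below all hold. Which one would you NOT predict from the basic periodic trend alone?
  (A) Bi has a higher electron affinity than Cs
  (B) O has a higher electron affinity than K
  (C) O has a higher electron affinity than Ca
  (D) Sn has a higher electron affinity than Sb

(D)

The general trend: electron affinity increases across a period and decreases down a group.
(A) Bi (period 6, group 15) vs Cs (period 6, group 1): the stated order agrees with the simple trend.
(B) O (period 2, group 16) vs K (period 4, group 1): the stated order agrees with the simple trend.
(C) O (period 2, group 16) vs Ca (period 4, group 2): the stated order agrees with the simple trend.
(D) Sn (period 5, group 14) vs Sb (period 5, group 15): the stated order contradicts the simple trend.
The exception is (D): adding an electron to Sb's half-filled 5p³ is unfavourable, so Sn has the more exothermic EA.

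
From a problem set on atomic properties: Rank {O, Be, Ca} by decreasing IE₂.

Consider each +1 ion: O⁺ still has 5 valence electrons; Be⁺ still has 1 valence electron; Ca⁺ still has 1 valence electron.
All are still removing valence electrons, so compare the +1 ions as you would atoms: IE_2 generally rises across a period (higher Z_eff) and falls down a group (larger shell), subject to the usual subshell exceptions.
Valence configurations: O⁺ [He]2s²2p³, Be⁺ [He]2s¹, Ca⁺ [Ar]4s¹.
Tabulated IE_2 (kJ/mol): O 3388, Be 1757, Ca 1145.
Hence IE_2: Ca < Be < O.

O > Be > Ca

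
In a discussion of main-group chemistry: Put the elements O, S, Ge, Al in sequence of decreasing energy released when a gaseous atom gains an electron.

O is in period 2, group 16; Al is in period 3, group 13; S is in period 3, group 16; Ge is in period 4, group 14.
Electron affinity generally becomes more exothermic across a period toward the halogens and less exothermic down a group.
These span different periods and groups, so the two trends combine.
Ge > Al: period and group pull opposite ways; the across-period shift dominates (119 vs 42 kJ/mol).
O > Ge: both effects reinforce here, so O is clearly the higher of the two.
S > O: this pair runs against the simple trend — see the exception note.
Note the exception: S has a higher electron affinity than O, contrary to the simple trend — the compact 2p subshell of O repels the added electron more than S's larger 3p does.
Tabulated electron affinity (kJ/mol): O 141, Al 42, S 200, Ge 119.
So from highest to lowest: S > O > Ge > Al.

S > O > Ge > Al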